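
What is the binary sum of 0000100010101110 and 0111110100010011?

Add column by column from the right: bit + bit + carry-in; write the sum mod 2, carry 1 when the sum is 2 or 3.
carry:  1111000001111100
        0000100010101110
+       0111110100010011
------------------------
       01000010111000001
(the carry out of the leftmost column, 0, becomes the leading bit)
Decimal check:
  0000100010101110 = 2048 + 128 + 32 + 8 + 4 + 2 = 2222
  0111110100010011 = 16384 + 8192 + 4096 + 2048 + 1024 + 256 + 16 + 2 + 1 = 32019
  2222 + 32019 = 34241, and 01000010111000001 = 32768 + 1024 + 256 + 128 + 64 + 1 = 34241 ✓



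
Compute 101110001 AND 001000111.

AND: 1 only when both bits are 1
  101110001
& 001000111
-----------
  001000001
Decimal: 369 & 71 = 65



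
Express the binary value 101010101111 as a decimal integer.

Sum of powers of 2 for each 1-bit:
2^0 + 2^1 + 2^2 + 2^3 + 2^5 + 2^7 + 2^9 + 2^11
= 1 + 2 + 4 + 8 + 32 + 128 + 512 + 2048
= 2735



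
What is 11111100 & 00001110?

AND: 1 only when both bits are 1
  11111100
& 00001110
----------
  00001100
Decimal: 252 & 14 = 12



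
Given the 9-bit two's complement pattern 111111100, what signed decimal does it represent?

Binary: 111111100
Sign bit: 1 (negative)
Invert: 000000011
Add 1:  000000100
Magnitude: 000000100 = 4
Value: -4



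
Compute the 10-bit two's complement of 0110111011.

Original: 0110111011
Step 1 - Invert all bits: 1001000100
Step 2 - Add 1: 1001000101
Verification: 0110111011 + 1001000101 = 10000000000; discarding the end carry (carry out of the top bit) leaves the 10-bit value 0000000000, as required for x + (-x)



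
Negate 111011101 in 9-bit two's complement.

Original (sign bit 1, negative): 111011101
Step 1 - Invert all bits: 000100010
Step 2 - Add 1: 000100011
Verification: 111011101 + 000100011 = 1000000000; discarding the end carry (carry out of the top bit) leaves the 9-bit value 000000000, as required for x + (-x)



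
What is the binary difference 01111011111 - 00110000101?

Method 1 - Direct subtraction (column by column from the right: bit − bit − borrow-in; if negative, add 2 and borrow 1 from the next column):
borrow: 00000000000
        01111011111
-       00110000101
-------------------
        01001011010

Method 2 - Add two's complement:
Two's complement of 00110000101: invert → 11001111010, add 1 → 11001111011
  01111011111
+ 11001111011
-------------
 101001011010  (end carry out of the top bit = 1)
Discarding the end carry: 01001011010
Decimal check:
  01111011111 = 512 + 256 + 128 + 64 + 16 + 8 + 4 + 2 + 1 = 991
  00110000101 = 256 + 128 + 4 + 1 = 389
  991 - 389 = 602, and 01001011010 = 512 + 64 + 16 + 8 + 2 = 602 ✓



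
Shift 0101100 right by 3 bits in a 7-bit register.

Original: 0101100 (decimal 44)
Shift right by 3 positions
Drop the 3 low bits; fill with zeros on the left
Result: 0000101 (decimal 5)
Equivalent: 44 >> 3 = 44 ÷ 2^3 = 5



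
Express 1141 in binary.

Using repeated division by 2:
1141 ÷ 2 = 570 remainder 1
570 ÷ 2 = 285 remainder 0
285 ÷ 2 = 142 remainder 1
142 ÷ 2 = 71 remainder 0
71 ÷ 2 = 35 remainder 1
35 ÷ 2 = 17 remainder 1
17 ÷ 2 = 8 remainder 1
8 ÷ 2 = 4 remainder 0
4 ÷ 2 = 2 remainder 0
2 ÷ 2 = 1 remainder 0
1 ÷ 2 = 0 remainder 1
Reading remainders bottom to top: 10001110101



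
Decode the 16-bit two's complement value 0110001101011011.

Binary: 0110001101011011
Sign bit: 0 (non-negative)
Read directly as an unsigned value:
0110001101011011 = 16384 + 8192 + 512 + 256 + 64 + 16 + 8 + 2 + 1 = 25435
Value: 25435



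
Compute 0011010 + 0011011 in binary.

Add column by column from the right: bit + bit + carry-in; write the sum mod 2, carry 1 when the sum is 2 or 3.
carry:  0110100
        0011010
+       0011011
---------------
       00110101
(the carry out of the leftmost column, 0, becomes the leading bit)
Decimal check:
  0011010 = 16 + 8 + 2 = 26
  0011011 = 16 + 8 + 2 + 1 = 27
  26 + 27 = 53, and 00110101 = 32 + 16 + 4 + 1 = 53 ✓



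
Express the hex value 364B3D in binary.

Convert each hex digit to 4 bits:
  3 = 0011
  6 = 0110
  4 = 0100
  B = 1011
  3 = 0011
  D = 1101
Concatenate: 001101100100101100111101



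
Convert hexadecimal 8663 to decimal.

Expand by place value (powers of 16):
8663 = 8 × 16^3 + 6 × 16^2 + 6 × 16^1 + 3 × 16^0
= 8 × 4096 + 6 × 256 + 6 × 16 + 3 × 1
= 32768 + 1536 + 96 + 3
= 34403



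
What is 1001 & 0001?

AND: 1 only when both bits are 1
  1001
& 0001
------
  0001
Decimal: 9 & 1 = 1



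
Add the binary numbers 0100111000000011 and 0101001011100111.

Add column by column from the right: bit + bit + carry-in; write the sum mod 2, carry 1 when the sum is 2 or 3.
carry:  1011110000001110
        0100111000000011
+       0101001011100111
------------------------
       01010000011101010
(the carry out of the leftmost column, 0, becomes the leading bit)
Decimal check:
  0100111000000011 = 16384 + 2048 + 1024 + 512 + 2 + 1 = 19971
  0101001011100111 = 16384 + 4096 + 512 + 128 + 64 + 32 + 4 + 2 + 1 = 21223
  19971 + 21223 = 41194, and 01010000011101010 = 32768 + 8192 + 128 + 64 + 32 + 8 + 2 = 41194 ✓



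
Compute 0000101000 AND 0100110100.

AND: 1 only when both bits are 1
  0000101000
& 0100110100
------------
  0000100000
Decimal: 40 & 308 = 32



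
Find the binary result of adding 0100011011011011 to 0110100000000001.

Add column by column from the right: bit + bit + carry-in; write the sum mod 2, carry 1 when the sum is 2 or 3.
carry:  1000000000000110
        0100011011011011
+       0110100000000001
------------------------
       01010111011011100
(the carry out of the leftmost column, 0, becomes the leading bit)
Decimal check:
  0100011011011011 = 16384 + 1024 + 512 + 128 + 64 + 16 + 8 + 2 + 1 = 18139
  0110100000000001 = 16384 + 8192 + 2048 + 1 = 26625
  18139 + 26625 = 44764, and 01010111011011100 = 32768 + 8192 + 2048 + 1024 + 512 + 128 + 64 + 16 + 8 + 4 = 44764 ✓



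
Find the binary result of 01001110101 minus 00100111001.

Method 1 - Direct subtraction (column by column from the right: bit − bit − borrow-in; if negative, add 2 and borrow 1 from the next column):
borrow: 01001110000
        01001110101
-       00100111001
-------------------
        00100111100

Method 2 - Add two's complement:
Two's complement of 00100111001: invert → 11011000110, add 1 → 11011000111
  01001110101
+ 11011000111
-------------
 100100111100  (end carry out of the top bit = 1)
Discarding the end carry: 00100111100
Decimal check:
  01001110101 = 512 + 64 + 32 + 16 + 4 + 1 = 629
  00100111001 = 256 + 32 + 16 + 8 + 1 = 313
  629 - 313 = 316, and 00100111100 = 256 + 32 + 16 + 8 + 4 = 316 ✓



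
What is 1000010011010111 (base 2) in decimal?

Sum of powers of 2 for each 1-bit:
2^0 + 2^1 + 2^2 + 2^4 + 2^6 + 2^7 + 2^10 + 2^15
= 1 + 2 + 4 + 16 + 64 + 128 + 1024 + 32768
= 34007



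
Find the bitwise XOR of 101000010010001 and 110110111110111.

XOR: 1 when bits differ
  101000010010001
^ 110110111110111
-----------------
  011110101100110
Decimal: 20625 ^ 28151 = 15718



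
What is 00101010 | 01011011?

OR: 1 when either bit is 1
  00101010
| 01011011
----------
  01111011
Decimal: 42 | 91 = 123



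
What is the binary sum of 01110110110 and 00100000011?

Add column by column from the right: bit + bit + carry-in; write the sum mod 2, carry 1 when the sum is 2 or 3.
carry:  11000001100
        01110110110
+       00100000011
-------------------
       010010111001
(the carry out of the leftmost column, 0, becomes the leading bit)
Decimal check:
  01110110110 = 512 + 256 + 128 + 32 + 16 + 4 + 2 = 950
  00100000011 = 256 + 2 + 1 = 259
  950 + 259 = 1209, and 010010111001 = 1024 + 128 + 32 + 16 + 8 + 1 = 1209 ✓



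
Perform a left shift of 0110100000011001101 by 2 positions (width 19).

Original: 0110100000011001101 (decimal 213197)
Shift left by 2 positions
Append 2 zeros on the right and drop the 2 high bits that overflow the 19-bit width
Result: 1010000001100110100 (decimal 328500)
Equivalent: 213197 << 2 = 213197 × 2^2 = 852788, truncated to 19 bits = 328500



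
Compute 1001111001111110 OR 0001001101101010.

OR: 1 when either bit is 1
  1001111001111110
| 0001001101101010
------------------
  1001111101111110
Decimal: 40574 | 4970 = 40830



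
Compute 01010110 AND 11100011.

AND: 1 only when both bits are 1
  01010110
& 11100011
----------
  01000010
Decimal: 86 & 227 = 66



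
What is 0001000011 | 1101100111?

OR: 1 when either bit is 1
  0001000011
| 1101100111
------------
  1101100111
Decimal: 67 | 871 = 871



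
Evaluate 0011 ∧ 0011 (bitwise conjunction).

AND: 1 only when both bits are 1
  0011
& 0011
------
  0011
Decimal: 3 & 3 = 3



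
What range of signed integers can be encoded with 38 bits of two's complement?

For 38-bit two's complement:
Minimum: -2^37 = -137438953472
Maximum: 2^37 - 1 = 137438953471



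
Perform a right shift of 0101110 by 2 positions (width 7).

Original: 0101110 (decimal 46)
Shift right by 2 positions
Drop the 2 low bits; fill with zeros on the left
Result: 0001011 (decimal 11)
Equivalent: 46 >> 2 = 46 ÷ 2^2 = 11



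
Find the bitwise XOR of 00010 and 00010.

XOR: 1 when bits differ
  00010
^ 00010
-------
  00000
Decimal: 2 ^ 2 = 0



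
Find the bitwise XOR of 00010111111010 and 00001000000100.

XOR: 1 when bits differ
  00010111111010
^ 00001000000100
----------------
  00011111111110
Decimal: 1530 ^ 516 = 2046



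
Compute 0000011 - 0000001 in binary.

Method 1 - Direct subtraction (column by column from the right: bit − bit − borrow-in; if negative, add 2 and borrow 1 from the next column):
borrow: 0000000
        0000011
-       0000001
---------------
        0000010

Method 2 - Add two's complement:
Two's complement of 0000001: invert → 1111110, add 1 → 1111111
  0000011
+ 1111111
---------
 10000010  (end carry out of the top bit = 1)
Discarding the end carry: 0000010
Decimal check:
  0000011 = 2 + 1 = 3
  0000001 = 1
  3 - 1 = 2, and 0000010 = 2 ✓



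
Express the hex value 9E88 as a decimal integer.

Expand by place value (powers of 16):
Digit values: E = 14
9E88 = 9 × 16^3 + 14 × 16^2 + 8 × 16^1 + 8 × 16^0
= 9 × 4096 + 14 × 256 + 8 × 16 + 8 × 1
= 36864 + 3584 + 128 + 8
= 40584



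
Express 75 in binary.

Using repeated division by 2:
75 ÷ 2 = 37 remainder 1
37 ÷ 2 = 18 remainder 1
18 ÷ 2 = 9 remainder 0
9 ÷ 2 = 4 remainder 1
4 ÷ 2 = 2 remainder 0
2 ÷ 2 = 1 remainder 0
1 ÷ 2 = 0 remainder 1
Reading remainders bottom to top: 1001011



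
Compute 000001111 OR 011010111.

OR: 1 when either bit is 1
  000001111
| 011010111
-----------
  011011111
Decimal: 15 | 215 = 223



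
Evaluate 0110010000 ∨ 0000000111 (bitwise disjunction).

OR: 1 when either bit is 1
  0110010000
| 0000000111
------------
  0110010111
Decimal: 400 | 7 = 407



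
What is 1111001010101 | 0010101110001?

OR: 1 when either bit is 1
  1111001010101
| 0010101110001
---------------
  1111101110101
Decimal: 7765 | 1393 = 8053



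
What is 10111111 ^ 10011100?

XOR: 1 when bits differ
  10111111
^ 10011100
----------
  00100011
Decimal: 191 ^ 156 = 35



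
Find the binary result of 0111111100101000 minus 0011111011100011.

Method 1 - Direct subtraction (column by column from the right: bit − bit − borrow-in; if negative, add 2 and borrow 1 from the next column):
borrow: 0000000110001110
        0111111100101000
-       0011111011100011
------------------------
        0100000001000101

Method 2 - Add two's complement:
Two's complement of 0011111011100011: invert → 1100000100011100, add 1 → 1100000100011101
  0111111100101000
+ 1100000100011101
------------------
 10100000001000101  (end carry out of the top bit = 1)
Discarding the end carry: 0100000001000101
Decimal check:
  0111111100101000 = 16384 + 8192 + 4096 + 2048 + 1024 + 512 + 256 + 32 + 8 = 32552
  0011111011100011 = 8192 + 4096 + 2048 + 1024 + 512 + 128 + 64 + 32 + 2 + 1 = 16099
  32552 - 16099 = 16453, and 0100000001000101 = 16384 + 64 + 4 + 1 = 16453 ✓



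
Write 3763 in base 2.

Using repeated division by 2:
3763 ÷ 2 = 1881 remainder 1
1881 ÷ 2 = 940 remainder 1
940 ÷ 2 = 470 remainder 0
470 ÷ 2 = 235 remainder 0
235 ÷ 2 = 117 remainder 1
117 ÷ 2 = 58 remainder 1
58 ÷ 2 = 29 remainder 0
29 ÷ 2 = 14 remainder 1
14 ÷ 2 = 7 remainder 0
7 ÷ 2 = 3 remainder 1
3 ÷ 2 = 1 remainder 1
1 ÷ 2 = 0 remainder 1
Reading remainders bottom to top: 111010110011



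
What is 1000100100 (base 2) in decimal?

Sum of powers of 2 for each 1-bit:
2^2 + 2^5 + 2^9
= 4 + 32 + 512
= 548



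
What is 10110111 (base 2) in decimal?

Sum of powers of 2 for each 1-bit:
2^0 + 2^1 + 2^2 + 2^4 + 2^5 + 2^7
= 1 + 2 + 4 + 16 + 32 + 128
= 183



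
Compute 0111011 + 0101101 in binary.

Add column by column from the right: bit + bit + carry-in; write the sum mod 2, carry 1 when the sum is 2 or 3.
carry:  1111110
        0111011
+       0101101
---------------
       01101000
(the carry out of the leftmost column, 0, becomes the leading bit)
Decimal check:
  0111011 = 32 + 16 + 8 + 2 + 1 = 59
  0101101 = 32 + 8 + 4 + 1 = 45
  59 + 45 = 104, and 01101000 = 64 + 32 + 8 = 104 ✓



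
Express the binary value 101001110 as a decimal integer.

Sum of powers of 2 for each 1-bit:
2^1 + 2^2 + 2^3 + 2^6 + 2^8
= 2 + 4 + 8 + 64 + 256
= 334



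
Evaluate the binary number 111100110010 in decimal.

Sum of powers of 2 for each 1-bit:
2^1 + 2^4 + 2^5 + 2^8 + 2^9 + 2^10 + 2^11
= 2 + 16 + 32 + 256 + 512 + 1024 + 2048
= 3890



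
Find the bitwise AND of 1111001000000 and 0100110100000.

AND: 1 only when both bits are 1
  1111001000000
& 0100110100000
---------------
  0100000000000
Decimal: 7744 & 2464 = 2048



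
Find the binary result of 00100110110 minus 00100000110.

Method 1 - Direct subtraction (column by column from the right: bit − bit − borrow-in; if negative, add 2 and borrow 1 from the next column):
borrow: 00000000000
        00100110110
-       00100000110
-------------------
        00000110000

Method 2 - Add two's complement:
Two's complement of 00100000110: invert → 11011111001, add 1 → 11011111010
  00100110110
+ 11011111010
-------------
 100000110000  (end carry out of the top bit = 1)
Discarding the end carry: 00000110000
Decimal check:
  00100110110 = 256 + 32 + 16 + 4 + 2 = 310
  00100000110 = 256 + 4 + 2 = 262
  310 - 262 = 48, and 00000110000 = 32 + 16 = 48 ✓



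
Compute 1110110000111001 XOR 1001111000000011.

XOR: 1 when bits differ
  1110110000111001
^ 1001111000000011
------------------
  0111001000111010
Decimal: 60473 ^ 40451 = 29242



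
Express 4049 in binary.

Using repeated division by 2:
4049 ÷ 2 = 2024 remainder 1
2024 ÷ 2 = 1012 remainder 0
1012 ÷ 2 = 506 remainder 0
506 ÷ 2 = 253 remainder 0
253 ÷ 2 = 126 remainder 1
126 ÷ 2 = 63 remainder 0
63 ÷ 2 = 31 remainder 1
31 ÷ 2 = 15 remainder 1
15 ÷ 2 = 7 remainder 1
7 ÷ 2 = 3 remainder 1
3 ÷ 2 = 1 remainder 1
1 ÷ 2 = 0 remainder 1
Reading remainders bottom to top: 111111010001



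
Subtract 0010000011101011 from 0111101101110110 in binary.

Method 1 - Direct subtraction (column by column from the right: bit − bit − borrow-in; if negative, add 2 and borrow 1 from the next column):
borrow: 0000000100010110
        0111101101110110
-       0010000011101011
------------------------
        0101101010001011

Method 2 - Add two's complement:
Two's complement of 0010000011101011: invert → 1101111100010100, add 1 → 1101111100010101
  0111101101110110
+ 1101111100010101
------------------
 10101101010001011  (end carry out of the top bit = 1)
Discarding the end carry: 0101101010001011
Decimal check:
  0111101101110110 = 16384 + 8192 + 4096 + 2048 + 512 + 256 + 64 + 32 + 16 + 4 + 2 = 31606
  0010000011101011 = 8192 + 128 + 64 + 32 + 8 + 2 + 1 = 8427
  31606 - 8427 = 23179, and 0101101010001011 = 16384 + 4096 + 2048 + 512 + 128 + 8 + 2 + 1 = 23179 ✓



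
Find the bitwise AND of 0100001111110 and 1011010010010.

AND: 1 only when both bits are 1
  0100001111110
& 1011010010010
---------------
  0000000010010
Decimal: 2174 & 5778 = 18



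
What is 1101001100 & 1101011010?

AND: 1 only when both bits are 1
  1101001100
& 1101011010
------------
  1101001000
Decimal: 844 & 858 = 840



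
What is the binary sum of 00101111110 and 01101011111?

Add column by column from the right: bit + bit + carry-in; write the sum mod 2, carry 1 when the sum is 2 or 3.
carry:  11011111100
        00101111110
+       01101011111
-------------------
       010011011101
(the carry out of the leftmost column, 0, becomes the leading bit)
Decimal check:
  00101111110 = 256 + 64 + 32 + 16 + 8 + 4 + 2 = 382
  01101011111 = 512 + 256 + 64 + 16 + 8 + 4 + 2 + 1 = 863
  382 + 863 = 1245, and 010011011101 = 1024 + 128 + 64 + 16 + 8 + 4 + 1 = 1245 ✓



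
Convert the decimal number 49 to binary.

Using repeated division by 2:
49 ÷ 2 = 24 remainder 1
24 ÷ 2 = 12 remainder 0
12 ÷ 2 = 6 remainder 0
6 ÷ 2 = 3 remainder 0
3 ÷ 2 = 1 remainder 1
1 ÷ 2 = 0 remainder 1
Reading remainders bottom to top: 110001



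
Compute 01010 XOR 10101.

XOR: 1 when bits differ
  01010
^ 10101
-------
  11111
Decimal: 10 ^ 21 = 31



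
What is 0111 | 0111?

OR: 1 when either bit is 1
  0111
| 0111
------
  0111
Decimal: 7 | 7 = 7



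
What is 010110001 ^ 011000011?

XOR: 1 when bits differ
  010110001
^ 011000011
-----------
  001110010
Decimal: 177 ^ 195 = 114



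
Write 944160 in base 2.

Using repeated division by 2:
944160 ÷ 2 = 472080 remainder 0
472080 ÷ 2 = 236040 remainder 0
236040 ÷ 2 = 118020 remainder 0
118020 ÷ 2 = 59010 remainder 0
59010 ÷ 2 = 29505 remainder 0
29505 ÷ 2 = 14752 remainder 1
14752 ÷ 2 = 7376 remainder 0
7376 ÷ 2 = 3688 remainder 0
3688 ÷ 2 = 1844 remainder 0
1844 ÷ 2 = 922 remainder 0
922 ÷ 2 = 461 remainder 0
461 ÷ 2 = 230 remainder 1
230 ÷ 2 = 115 remainder 0
115 ÷ 2 = 57 remainder 1
57 ÷ 2 = 28 remainder 1
28 ÷ 2 = 14 remainder 0
14 ÷ 2 = 7 remainder 0
7 ÷ 2 = 3 remainder 1
3 ÷ 2 = 1 remainder 1
1 ÷ 2 = 0 remainder 1
Reading remainders bottom to top: 11100110100000100000



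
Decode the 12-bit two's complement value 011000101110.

Binary: 011000101110
Sign bit: 0 (non-negative)
Read directly as an unsigned value:
011000101110 = 1024 + 512 + 32 + 8 + 4 + 2 = 1582
Value: 1582



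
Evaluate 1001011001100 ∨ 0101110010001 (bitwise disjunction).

OR: 1 when either bit is 1
  1001011001100
| 0101110010001
---------------
  1101111011101
Decimal: 4812 | 2961 = 7133



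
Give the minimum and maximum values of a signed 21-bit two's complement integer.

For 21-bit two's complement:
Minimum: -2^20 = -1048576
Maximum: 2^20 - 1 = 1048575



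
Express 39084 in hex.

Using repeated division by 16 (digits 10–15 are A–F):
39084 ÷ 16 = 2442 remainder 12 (C)
2442 ÷ 16 = 152 remainder 10 (A)
152 ÷ 16 = 9 remainder 8
9 ÷ 16 = 0 remainder 9
Reading remainders bottom to top: 98AC



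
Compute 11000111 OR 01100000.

OR: 1 when either bit is 1
  11000111
| 01100000
----------
  11100111
Decimal: 199 | 96 = 231



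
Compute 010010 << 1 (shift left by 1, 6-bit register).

Original: 010010 (decimal 18)
Shift left by 1 position
Append 1 zero on the right
Result: 100100 (decimal 36)
Equivalent: 18 << 1 = 18 × 2^1 = 36



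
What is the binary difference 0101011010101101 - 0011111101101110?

Method 1 - Direct subtraction (column by column from the right: bit − bit − borrow-in; if negative, add 2 and borrow 1 from the next column):
borrow: 0111111011111100
        0101011010101101
-       0011111101101110
------------------------
        0001011100111111

Method 2 - Add two's complement:
Two's complement of 0011111101101110: invert → 1100000010010001, add 1 → 1100000010010010
  0101011010101101
+ 1100000010010010
------------------
 10001011100111111  (end carry out of the top bit = 1)
Discarding the end carry: 0001011100111111
Decimal check:
  0101011010101101 = 16384 + 4096 + 1024 + 512 + 128 + 32 + 8 + 4 + 1 = 22189
  0011111101101110 = 8192 + 4096 + 2048 + 1024 + 512 + 256 + 64 + 32 + 8 + 4 + 2 = 16238
  22189 - 16238 = 5951, and 0001011100111111 = 4096 + 1024 + 512 + 256 + 32 + 16 + 8 + 4 + 2 + 1 = 5951 ✓



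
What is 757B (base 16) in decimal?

Expand by place value (powers of 16):
Digit values: B = 11
757B = 7 × 16^3 + 5 × 16^2 + 7 × 16^1 + 11 × 16^0
= 7 × 4096 + 5 × 256 + 7 × 16 + 11 × 1
= 28672 + 1280 + 112 + 11
= 30075



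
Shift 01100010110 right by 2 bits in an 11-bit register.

Original: 01100010110 (decimal 790)
Shift right by 2 positions
Drop the 2 low bits; fill with zeros on the left
Result: 00011000101 (decimal 197)
Equivalent: 790 >> 2 = 790 ÷ 2^2 = 197



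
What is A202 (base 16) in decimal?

Expand by place value (powers of 16):
Digit values: A = 10
A202 = 10 × 16^3 + 2 × 16^2 + 0 × 16^1 + 2 × 16^0
= 10 × 4096 + 2 × 256 + 0 × 16 + 2 × 1
= 40960 + 512 + 0 + 2
= 41474



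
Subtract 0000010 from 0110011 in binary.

Method 1 - Direct subtraction (column by column from the right: bit − bit − borrow-in; if negative, add 2 and borrow 1 from the next column):
borrow: 0000000
        0110011
-       0000010
---------------
        0110001

Method 2 - Add two's complement:
Two's complement of 0000010: invert → 1111101, add 1 → 1111110
  0110011
+ 1111110
---------
 10110001  (end carry out of the top bit = 1)
Discarding the end carry: 0110001
Decimal check:
  0110011 = 32 + 16 + 2 + 1 = 51
  0000010 = 2
  51 - 2 = 49, and 0110001 = 32 + 16 + 1 = 49 ✓



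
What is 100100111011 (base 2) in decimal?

Sum of powers of 2 for each 1-bit:
2^0 + 2^1 + 2^3 + 2^4 + 2^5 + 2^8 + 2^11
= 1 + 2 + 8 + 16 + 32 + 256 + 2048
= 2363



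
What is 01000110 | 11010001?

OR: 1 when either bit is 1
  01000110
| 11010001
----------
  11010111
Decimal: 70 | 209 = 215



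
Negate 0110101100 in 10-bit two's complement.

Original: 0110101100
Step 1 - Invert all bits: 1001010011
Step 2 - Add 1: 1001010100
Verification: 0110101100 + 1001010100 = 10000000000; discarding the end carry (carry out of the top bit) leaves the 10-bit value 0000000000, as required for x + (-x)



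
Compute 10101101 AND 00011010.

AND: 1 only when both bits are 1
  10101101
& 00011010
----------
  00001000
Decimal: 173 & 26 = 8



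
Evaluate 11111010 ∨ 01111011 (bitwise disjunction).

OR: 1 when either bit is 1
  11111010
| 01111011
----------
  11111011
Decimal: 250 | 123 = 251



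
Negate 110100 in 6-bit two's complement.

Original (sign bit 1, negative): 110100
Step 1 - Invert all bits: 001011
Step 2 - Add 1: 001100
Verification: 110100 + 001100 = 1000000; discarding the end carry (carry out of the top bit) leaves the 6-bit value 000000, as required for x + (-x)



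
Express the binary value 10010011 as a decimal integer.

Sum of powers of 2 for each 1-bit:
2^0 + 2^1 + 2^4 + 2^7
= 1 + 2 + 16 + 128
= 147



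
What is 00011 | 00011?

OR: 1 when either bit is 1
  00011
| 00011
-------
  00011
Decimal: 3 | 3 = 3



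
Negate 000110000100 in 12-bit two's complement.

Original: 000110000100
Step 1 - Invert all bits: 111001111011
Step 2 - Add 1: 111001111100
Verification: 000110000100 + 111001111100 = 1000000000000; discarding the end carry (carry out of the top bit) leaves the 12-bit value 000000000000, as required for x + (-x)



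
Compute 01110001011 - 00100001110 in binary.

Method 1 - Direct subtraction (column by column from the right: bit − bit − borrow-in; if negative, add 2 and borrow 1 from the next column):
borrow: 00011111000
        01110001011
-       00100001110
-------------------
        01001111101

Method 2 - Add two's complement:
Two's complement of 00100001110: invert → 11011110001, add 1 → 11011110010
  01110001011
+ 11011110010
-------------
 101001111101  (end carry out of the top bit = 1)
Discarding the end carry: 01001111101
Decimal check:
  01110001011 = 512 + 256 + 128 + 8 + 2 + 1 = 907
  00100001110 = 256 + 8 + 4 + 2 = 270
  907 - 270 = 637, and 01001111101 = 512 + 64 + 32 + 16 + 8 + 4 + 1 = 637 ✓



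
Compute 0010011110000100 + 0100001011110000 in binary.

Add column by column from the right: bit + bit + carry-in; write the sum mod 2, carry 1 when the sum is 2 or 3.
carry:  0000111100000000
        0010011110000100
+       0100001011110000
------------------------
       00110101001110100
(the carry out of the leftmost column, 0, becomes the leading bit)
Decimal check:
  0010011110000100 = 8192 + 1024 + 512 + 256 + 128 + 4 = 10116
  0100001011110000 = 16384 + 512 + 128 + 64 + 32 + 16 = 17136
  10116 + 17136 = 27252, and 00110101001110100 = 16384 + 8192 + 2048 + 512 + 64 + 32 + 16 + 4 = 27252 ✓



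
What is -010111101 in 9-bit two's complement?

Original: 010111101
Step 1 - Invert all bits: 101000010
Step 2 - Add 1: 101000011
Verification: 010111101 + 101000011 = 1000000000; discarding the end carry (carry out of the top bit) leaves the 9-bit value 000000000, as required for x + (-x)



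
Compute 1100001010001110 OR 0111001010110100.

OR: 1 when either bit is 1
  1100001010001110
| 0111001010110100
------------------
  1111001010111110
Decimal: 49806 | 29364 = 62142



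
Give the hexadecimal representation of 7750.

Using repeated division by 16 (digits 10–15 are A–F):
7750 ÷ 16 = 484 remainder 6
484 ÷ 16 = 30 remainder 4
30 ÷ 16 = 1 remainder 14 (E)
1 ÷ 16 = 0 remainder 1
Reading remainders bottom to top: 1E46



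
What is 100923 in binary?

Using repeated division by 2:
100923 ÷ 2 = 50461 remainder 1
50461 ÷ 2 = 25230 remainder 1
25230 ÷ 2 = 12615 remainder 0
12615 ÷ 2 = 6307 remainder 1
6307 ÷ 2 = 3153 remainder 1
3153 ÷ 2 = 1576 remainder 1
1576 ÷ 2 = 788 remainder 0
788 ÷ 2 = 394 remainder 0
394 ÷ 2 = 197 remainder 0
197 ÷ 2 = 98 remainder 1
98 ÷ 2 = 49 remainder 0
49 ÷ 2 = 24 remainder 1
24 ÷ 2 = 12 remainder 0
12 ÷ 2 = 6 remainder 0
6 ÷ 2 = 3 remainder 0
3 ÷ 2 = 1 remainder 1
1 ÷ 2 = 0 remainder 1
Reading remainders bottom to top: 11000101000111011



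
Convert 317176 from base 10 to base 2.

Using repeated division by 2:
317176 ÷ 2 = 158588 remainder 0
158588 ÷ 2 = 79294 remainder 0
79294 ÷ 2 = 39647 remainder 0
39647 ÷ 2 = 19823 remainder 1
19823 ÷ 2 = 9911 remainder 1
9911 ÷ 2 = 4955 remainder 1
4955 ÷ 2 = 2477 remainder 1
2477 ÷ 2 = 1238 remainder 1
1238 ÷ 2 = 619 remainder 0
619 ÷ 2 = 309 remainder 1
309 ÷ 2 = 154 remainder 1
154 ÷ 2 = 77 remainder 0
77 ÷ 2 = 38 remainder 1
38 ÷ 2 = 19 remainder 0
19 ÷ 2 = 9 remainder 1
9 ÷ 2 = 4 remainder 1
4 ÷ 2 = 2 remainder 0
2 ÷ 2 = 1 remainder 0
1 ÷ 2 = 0 remainder 1
Reading remainders bottom to top: 1001101011011111000



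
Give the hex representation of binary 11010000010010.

Group into 4-bit nibbles from right:
  0011 = 3
  0100 = 4
  0001 = 1
  0010 = 2
Result: 3412



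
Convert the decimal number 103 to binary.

Using repeated division by 2:
103 ÷ 2 = 51 remainder 1
51 ÷ 2 = 25 remainder 1
25 ÷ 2 = 12 remainder 1
12 ÷ 2 = 6 remainder 0
6 ÷ 2 = 3 remainder 0
3 ÷ 2 = 1 remainder 1
1 ÷ 2 = 0 remainder 1
Reading remainders bottom to top: 1100111



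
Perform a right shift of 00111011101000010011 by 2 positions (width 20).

Original: 00111011101000010011 (decimal 244243)
Shift right by 2 positions
Drop the 2 low bits; fill with zeros on the left
Result: 00001110111010000100 (decimal 61060)
Equivalent: 244243 >> 2 = 244243 ÷ 2^2 = 61060



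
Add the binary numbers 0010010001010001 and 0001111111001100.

Add column by column from the right: bit + bit + carry-in; write the sum mod 2, carry 1 when the sum is 2 or 3.
carry:  0111111110000000
        0010010001010001
+       0001111111001100
------------------------
       00100010000011101
(the carry out of the leftmost column, 0, becomes the leading bit)
Decimal check:
  0010010001010001 = 8192 + 1024 + 64 + 16 + 1 = 9297
  0001111111001100 = 4096 + 2048 + 1024 + 512 + 256 + 128 + 64 + 8 + 4 = 8140
  9297 + 8140 = 17437, and 00100010000011101 = 16384 + 1024 + 16 + 8 + 4 + 1 = 17437 ✓



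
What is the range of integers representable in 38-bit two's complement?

For 38-bit two's complement:
Minimum: -2^37 = -137438953472
Maximum: 2^37 - 1 = 137438953471



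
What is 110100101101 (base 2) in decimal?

Sum of powers of 2 for each 1-bit:
2^0 + 2^2 + 2^3 + 2^5 + 2^8 + 2^10 + 2^11
= 1 + 4 + 8 + 32 + 256 + 1024 + 2048
= 3373



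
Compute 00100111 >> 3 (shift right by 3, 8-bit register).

Original: 00100111 (decimal 39)
Shift right by 3 positions
Drop the 3 low bits; fill with zeros on the left
Result: 00000100 (decimal 4)
Equivalent: 39 >> 3 = 39 ÷ 2^3 = 4



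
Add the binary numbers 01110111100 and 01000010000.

Add column by column from the right: bit + bit + carry-in; write the sum mod 2, carry 1 when the sum is 2 or 3.
carry:  10001100000
        01110111100
+       01000010000
-------------------
       010111001100
(the carry out of the leftmost column, 0, becomes the leading bit)
Decimal check:
  01110111100 = 512 + 256 + 128 + 32 + 16 + 8 + 4 = 956
  01000010000 = 512 + 16 = 528
  956 + 528 = 1484, and 010111001100 = 1024 + 256 + 128 + 64 + 8 + 4 = 1484 ✓



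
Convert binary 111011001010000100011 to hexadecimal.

Group into 4-bit nibbles from right:
  0001 = 1
  1101 = D
  1001 = 9
  0100 = 4
  0010 = 2
  0011 = 3
Result: 1D9423



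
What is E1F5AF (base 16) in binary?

Convert each hex digit to 4 bits:
  E = 1110
  1 = 0001
  F = 1111
  5 = 0101
  A = 1010
  F = 1111
Concatenate: 111000011111010110101111



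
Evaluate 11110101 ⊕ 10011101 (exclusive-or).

XOR: 1 when bits differ
  11110101
^ 10011101
----------
  01101000
Decimal: 245 ^ 157 = 104



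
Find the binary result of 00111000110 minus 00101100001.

Method 1 - Direct subtraction (column by column from the right: bit − bit − borrow-in; if negative, add 2 and borrow 1 from the next column):
borrow: 00011000010
        00111000110
-       00101100001
-------------------
        00001100101

Method 2 - Add two's complement:
Two's complement of 00101100001: invert → 11010011110, add 1 → 11010011111
  00111000110
+ 11010011111
-------------
 100001100101  (end carry out of the top bit = 1)
Discarding the end carry: 00001100101
Decimal check:
  00111000110 = 256 + 128 + 64 + 4 + 2 = 454
  00101100001 = 256 + 64 + 32 + 1 = 353
  454 - 353 = 101, and 00001100101 = 64 + 32 + 4 + 1 = 101 ✓



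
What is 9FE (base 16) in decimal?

Expand by place value (powers of 16):
Digit values: F = 15, E = 14
9FE = 9 × 16^2 + 15 × 16^1 + 14 × 16^0
= 9 × 256 + 15 × 16 + 14 × 1
= 2304 + 240 + 14
= 2558



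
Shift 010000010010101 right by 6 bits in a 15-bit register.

Original: 010000010010101 (decimal 8341)
Shift right by 6 positions
Drop the 6 low bits; fill with zeros on the left
Result: 000000010000010 (decimal 130)
Equivalent: 8341 >> 6 = 8341 ÷ 2^6 = 130



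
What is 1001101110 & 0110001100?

AND: 1 only when both bits are 1
  1001101110
& 0110001100
------------
  0000001100
Decimal: 622 & 396 = 12



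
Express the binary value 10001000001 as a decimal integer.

Sum of powers of 2 for each 1-bit:
2^0 + 2^6 + 2^10
= 1 + 64 + 1024
= 1089



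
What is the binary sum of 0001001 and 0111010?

Add column by column from the right: bit + bit + carry-in; write the sum mod 2, carry 1 when the sum is 2 or 3.
carry:  1110000
        0001001
+       0111010
---------------
       01000011
(the carry out of the leftmost column, 0, becomes the leading bit)
Decimal check:
  0001001 = 8 + 1 = 9
  0111010 = 32 + 16 + 8 + 2 = 58
  9 + 58 = 67, and 01000011 = 64 + 2 + 1 = 67 ✓



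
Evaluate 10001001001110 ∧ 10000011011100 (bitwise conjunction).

AND: 1 only when both bits are 1
  10001001001110
& 10000011011100
----------------
  10000001001100
Decimal: 8782 & 8412 = 8268



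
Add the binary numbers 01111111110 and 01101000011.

Add column by column from the right: bit + bit + carry-in; write the sum mod 2, carry 1 when the sum is 2 or 3.
carry:  11111111100
        01111111110
+       01101000011
-------------------
       011101000001
(the carry out of the leftmost column, 0, becomes the leading bit)
Decimal check:
  01111111110 = 512 + 256 + 128 + 64 + 32 + 16 + 8 + 4 + 2 = 1022
  01101000011 = 512 + 256 + 64 + 2 + 1 = 835
  1022 + 835 = 1857, and 011101000001 = 1024 + 512 + 256 + 64 + 1 = 1857 ✓



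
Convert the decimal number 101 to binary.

Using repeated division by 2:
101 ÷ 2 = 50 remainder 1
50 ÷ 2 = 25 remainder 0
25 ÷ 2 = 12 remainder 1
12 ÷ 2 = 6 remainder 0
6 ÷ 2 = 3 remainder 0
3 ÷ 2 = 1 remainder 1
1 ÷ 2 = 0 remainder 1
Reading remainders bottom to top: 1100101



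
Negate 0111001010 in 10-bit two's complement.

Original: 0111001010
Step 1 - Invert all bits: 1000110101
Step 2 - Add 1: 1000110110
Verification: 0111001010 + 1000110110 = 10000000000; discarding the end carry (carry out of the top bit) leaves the 10-bit value 0000000000, as required for x + (-x)



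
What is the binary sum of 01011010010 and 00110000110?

Add column by column from the right: bit + bit + carry-in; write the sum mod 2, carry 1 when the sum is 2 or 3.
carry:  11100001100
        01011010010
+       00110000110
-------------------
       010001011000
(the carry out of the leftmost column, 0, becomes the leading bit)
Decimal check:
  01011010010 = 512 + 128 + 64 + 16 + 2 = 722
  00110000110 = 256 + 128 + 4 + 2 = 390
  722 + 390 = 1112, and 010001011000 = 1024 + 64 + 16 + 8 = 1112 ✓



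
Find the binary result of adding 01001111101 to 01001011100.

Add column by column from the right: bit + bit + carry-in; write the sum mod 2, carry 1 when the sum is 2 or 3.
carry:  10011111000
        01001111101
+       01001011100
-------------------
       010011011001
(the carry out of the leftmost column, 0, becomes the leading bit)
Decimal check:
  01001111101 = 512 + 64 + 32 + 16 + 8 + 4 + 1 = 637
  01001011100 = 512 + 64 + 16 + 8 + 4 = 604
  637 + 604 = 1241, and 010011011001 = 1024 + 128 + 64 + 16 + 8 + 1 = 1241 ✓



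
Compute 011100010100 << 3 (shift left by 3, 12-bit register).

Original: 011100010100 (decimal 1812)
Shift left by 3 positions
Append 3 zeros on the right and drop the 3 high bits that overflow the 12-bit width
Result: 100010100000 (decimal 2208)
Equivalent: 1812 << 3 = 1812 × 2^3 = 14496, truncated to 12 bits = 2208



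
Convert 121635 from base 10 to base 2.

Using repeated division by 2:
121635 ÷ 2 = 60817 remainder 1
60817 ÷ 2 = 30408 remainder 1
30408 ÷ 2 = 15204 remainder 0
15204 ÷ 2 = 7602 remainder 0
7602 ÷ 2 = 3801 remainder 0
3801 ÷ 2 = 1900 remainder 1
1900 ÷ 2 = 950 remainder 0
950 ÷ 2 = 475 remainder 0
475 ÷ 2 = 237 remainder 1
237 ÷ 2 = 118 remainder 1
118 ÷ 2 = 59 remainder 0
59 ÷ 2 = 29 remainder 1
29 ÷ 2 = 14 remainder 1
14 ÷ 2 = 7 remainder 0
7 ÷ 2 = 3 remainder 1
3 ÷ 2 = 1 remainder 1
1 ÷ 2 = 0 remainder 1
Reading remainders bottom to top: 11101101100100011



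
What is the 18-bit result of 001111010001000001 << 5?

Original: 001111010001000001 (decimal 62529)
Shift left by 5 positions
Append 5 zeros on the right and drop the 5 high bits that overflow the 18-bit width
Result: 101000100000100000 (decimal 165920)
Equivalent: 62529 << 5 = 62529 × 2^5 = 2000928, truncated to 18 bits = 165920



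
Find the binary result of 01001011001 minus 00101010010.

Method 1 - Direct subtraction (column by column from the right: bit − bit − borrow-in; if negative, add 2 and borrow 1 from the next column):
borrow: 01000001100
        01001011001
-       00101010010
-------------------
        00100000111

Method 2 - Add two's complement:
Two's complement of 00101010010: invert → 11010101101, add 1 → 11010101110
  01001011001
+ 11010101110
-------------
 100100000111  (end carry out of the top bit = 1)
Discarding the end carry: 00100000111
Decimal check:
  01001011001 = 512 + 64 + 16 + 8 + 1 = 601
  00101010010 = 256 + 64 + 16 + 2 = 338
  601 - 338 = 263, and 00100000111 = 256 + 4 + 2 + 1 = 263 ✓



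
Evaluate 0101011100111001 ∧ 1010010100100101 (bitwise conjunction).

AND: 1 only when both bits are 1
  0101011100111001
& 1010010100100101
------------------
  0000010100100001
Decimal: 22329 & 42277 = 1313



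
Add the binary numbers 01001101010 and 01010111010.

Add column by column from the right: bit + bit + carry-in; write the sum mod 2, carry 1 when the sum is 2 or 3.
carry:  10111110100
        01001101010
+       01010111010
-------------------
       010100100100
(the carry out of the leftmost column, 0, becomes the leading bit)
Decimal check:
  01001101010 = 512 + 64 + 32 + 8 + 2 = 618
  01010111010 = 512 + 128 + 32 + 16 + 8 + 2 = 698
  618 + 698 = 1316, and 010100100100 = 1024 + 256 + 32 + 4 = 1316 ✓



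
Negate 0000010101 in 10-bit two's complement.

Original: 0000010101
Step 1 - Invert all bits: 1111101010
Step 2 - Add 1: 1111101011
Verification: 0000010101 + 1111101011 = 10000000000; discarding the end carry (carry out of the top bit) leaves the 10-bit value 0000000000, as required for x + (-x)



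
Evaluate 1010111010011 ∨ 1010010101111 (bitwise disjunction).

OR: 1 when either bit is 1
  1010111010011
| 1010010101111
---------------
  1010111111111
Decimal: 5587 | 5295 = 5631



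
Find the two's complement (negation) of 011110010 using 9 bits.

Original: 011110010
Step 1 - Invert all bits: 100001101
Step 2 - Add 1: 100001110
Verification: 011110010 + 100001110 = 1000000000; discarding the end carry (carry out of the top bit) leaves the 9-bit value 000000000, as required for x + (-x)



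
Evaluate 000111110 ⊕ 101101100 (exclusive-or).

XOR: 1 when bits differ
  000111110
^ 101101100
-----------
  101010010
Decimal: 62 ^ 364 = 338



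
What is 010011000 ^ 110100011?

XOR: 1 when bits differ
  010011000
^ 110100011
-----------
  100111011
Decimal: 152 ^ 419 = 315



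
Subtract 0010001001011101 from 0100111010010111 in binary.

Method 1 - Direct subtraction (column by column from the right: bit − bit − borrow-in; if negative, add 2 and borrow 1 from the next column):
borrow: 0100000011110000
        0100111010010111
-       0010001001011101
------------------------
        0010110000111010

Method 2 - Add two's complement:
Two's complement of 0010001001011101: invert → 1101110110100010, add 1 → 1101110110100011
  0100111010010111
+ 1101110110100011
------------------
 10010110000111010  (end carry out of the top bit = 1)
Discarding the end carry: 0010110000111010
Decimal check:
  0100111010010111 = 16384 + 2048 + 1024 + 512 + 128 + 16 + 4 + 2 + 1 = 20119
  0010001001011101 = 8192 + 512 + 64 + 16 + 8 + 4 + 1 = 8797
  20119 - 8797 = 11322, and 0010110000111010 = 8192 + 2048 + 1024 + 32 + 16 + 8 + 2 = 11322 ✓



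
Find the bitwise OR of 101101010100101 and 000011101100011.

OR: 1 when either bit is 1
  101101010100101
| 000011101100011
-----------------
  101111111100111
Decimal: 23205 | 1891 = 24551



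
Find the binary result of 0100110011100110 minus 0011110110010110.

Method 1 - Direct subtraction (column by column from the right: bit − bit − borrow-in; if negative, add 2 and borrow 1 from the next column):
borrow: 0111111000100000
        0100110011100110
-       0011110110010110
------------------------
        0000111101010000

Method 2 - Add two's complement:
Two's complement of 0011110110010110: invert → 1100001001101001, add 1 → 1100001001101010
  0100110011100110
+ 1100001001101010
------------------
 10000111101010000  (end carry out of the top bit = 1)
Discarding the end carry: 0000111101010000
Decimal check:
  0100110011100110 = 16384 + 2048 + 1024 + 128 + 64 + 32 + 4 + 2 = 19686
  0011110110010110 = 8192 + 4096 + 2048 + 1024 + 256 + 128 + 16 + 4 + 2 = 15766
  19686 - 15766 = 3920, and 0000111101010000 = 2048 + 1024 + 512 + 256 + 64 + 16 = 3920 ✓



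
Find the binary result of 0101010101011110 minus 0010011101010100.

Method 1 - Direct subtraction (column by column from the right: bit − bit − borrow-in; if negative, add 2 and borrow 1 from the next column):
borrow: 0101110000000000
        0101010101011110
-       0010011101010100
------------------------
        0010111000001010

Method 2 - Add two's complement:
Two's complement of 0010011101010100: invert → 1101100010101011, add 1 → 1101100010101100
  0101010101011110
+ 1101100010101100
------------------
 10010111000001010  (end carry out of the top bit = 1)
Discarding the end carry: 0010111000001010
Decimal check:
  0101010101011110 = 16384 + 4096 + 1024 + 256 + 64 + 16 + 8 + 4 + 2 = 21854
  0010011101010100 = 8192 + 1024 + 512 + 256 + 64 + 16 + 4 = 10068
  21854 - 10068 = 11786, and 0010111000001010 = 8192 + 2048 + 1024 + 512 + 8 + 2 = 11786 ✓

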